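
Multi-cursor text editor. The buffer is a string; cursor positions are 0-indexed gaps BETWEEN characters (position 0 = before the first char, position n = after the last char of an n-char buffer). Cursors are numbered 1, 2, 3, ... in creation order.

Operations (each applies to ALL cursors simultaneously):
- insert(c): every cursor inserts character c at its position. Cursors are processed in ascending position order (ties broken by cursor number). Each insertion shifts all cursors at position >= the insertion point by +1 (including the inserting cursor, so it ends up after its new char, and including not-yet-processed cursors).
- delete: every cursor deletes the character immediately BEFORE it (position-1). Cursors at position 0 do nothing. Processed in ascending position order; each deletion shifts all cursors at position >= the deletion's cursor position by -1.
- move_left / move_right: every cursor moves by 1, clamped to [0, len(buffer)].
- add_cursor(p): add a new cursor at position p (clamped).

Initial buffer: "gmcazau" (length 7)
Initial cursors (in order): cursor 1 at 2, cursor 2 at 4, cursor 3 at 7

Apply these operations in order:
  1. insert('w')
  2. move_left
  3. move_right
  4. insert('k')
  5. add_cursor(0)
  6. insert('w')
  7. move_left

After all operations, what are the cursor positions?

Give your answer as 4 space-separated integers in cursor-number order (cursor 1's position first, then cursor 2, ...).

Answer: 5 10 16 0

Derivation:
After op 1 (insert('w')): buffer="gmwcawzauw" (len 10), cursors c1@3 c2@6 c3@10, authorship ..1..2...3
After op 2 (move_left): buffer="gmwcawzauw" (len 10), cursors c1@2 c2@5 c3@9, authorship ..1..2...3
After op 3 (move_right): buffer="gmwcawzauw" (len 10), cursors c1@3 c2@6 c3@10, authorship ..1..2...3
After op 4 (insert('k')): buffer="gmwkcawkzauwk" (len 13), cursors c1@4 c2@8 c3@13, authorship ..11..22...33
After op 5 (add_cursor(0)): buffer="gmwkcawkzauwk" (len 13), cursors c4@0 c1@4 c2@8 c3@13, authorship ..11..22...33
After op 6 (insert('w')): buffer="wgmwkwcawkwzauwkw" (len 17), cursors c4@1 c1@6 c2@11 c3@17, authorship 4..111..222...333
After op 7 (move_left): buffer="wgmwkwcawkwzauwkw" (len 17), cursors c4@0 c1@5 c2@10 c3@16, authorship 4..111..222...333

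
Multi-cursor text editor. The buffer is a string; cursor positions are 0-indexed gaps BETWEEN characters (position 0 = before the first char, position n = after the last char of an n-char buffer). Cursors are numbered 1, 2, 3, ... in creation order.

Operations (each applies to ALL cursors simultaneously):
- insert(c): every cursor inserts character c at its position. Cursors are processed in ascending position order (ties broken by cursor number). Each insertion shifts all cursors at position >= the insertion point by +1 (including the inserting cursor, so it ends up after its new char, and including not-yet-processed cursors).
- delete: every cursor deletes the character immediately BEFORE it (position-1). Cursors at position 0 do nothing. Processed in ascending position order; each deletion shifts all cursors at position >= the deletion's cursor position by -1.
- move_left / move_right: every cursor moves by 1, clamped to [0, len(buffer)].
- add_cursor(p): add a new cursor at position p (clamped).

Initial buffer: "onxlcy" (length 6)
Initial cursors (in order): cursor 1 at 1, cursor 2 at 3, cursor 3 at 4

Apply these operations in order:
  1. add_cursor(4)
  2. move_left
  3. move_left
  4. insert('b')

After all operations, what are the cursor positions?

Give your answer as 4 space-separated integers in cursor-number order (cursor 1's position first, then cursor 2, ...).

Answer: 1 3 6 6

Derivation:
After op 1 (add_cursor(4)): buffer="onxlcy" (len 6), cursors c1@1 c2@3 c3@4 c4@4, authorship ......
After op 2 (move_left): buffer="onxlcy" (len 6), cursors c1@0 c2@2 c3@3 c4@3, authorship ......
After op 3 (move_left): buffer="onxlcy" (len 6), cursors c1@0 c2@1 c3@2 c4@2, authorship ......
After op 4 (insert('b')): buffer="bobnbbxlcy" (len 10), cursors c1@1 c2@3 c3@6 c4@6, authorship 1.2.34....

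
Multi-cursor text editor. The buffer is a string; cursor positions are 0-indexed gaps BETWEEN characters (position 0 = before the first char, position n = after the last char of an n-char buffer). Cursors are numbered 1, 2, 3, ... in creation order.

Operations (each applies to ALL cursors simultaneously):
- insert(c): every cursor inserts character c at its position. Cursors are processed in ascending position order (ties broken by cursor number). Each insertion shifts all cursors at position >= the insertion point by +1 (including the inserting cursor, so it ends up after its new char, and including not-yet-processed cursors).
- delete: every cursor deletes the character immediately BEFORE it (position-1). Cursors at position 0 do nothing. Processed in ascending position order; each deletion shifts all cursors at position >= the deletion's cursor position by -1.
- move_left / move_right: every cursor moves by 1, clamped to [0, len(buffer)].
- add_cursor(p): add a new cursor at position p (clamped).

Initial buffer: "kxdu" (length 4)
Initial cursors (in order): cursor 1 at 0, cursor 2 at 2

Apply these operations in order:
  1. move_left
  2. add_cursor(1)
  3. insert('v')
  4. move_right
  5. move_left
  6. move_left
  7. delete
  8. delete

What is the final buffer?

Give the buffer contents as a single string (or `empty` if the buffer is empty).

After op 1 (move_left): buffer="kxdu" (len 4), cursors c1@0 c2@1, authorship ....
After op 2 (add_cursor(1)): buffer="kxdu" (len 4), cursors c1@0 c2@1 c3@1, authorship ....
After op 3 (insert('v')): buffer="vkvvxdu" (len 7), cursors c1@1 c2@4 c3@4, authorship 1.23...
After op 4 (move_right): buffer="vkvvxdu" (len 7), cursors c1@2 c2@5 c3@5, authorship 1.23...
After op 5 (move_left): buffer="vkvvxdu" (len 7), cursors c1@1 c2@4 c3@4, authorship 1.23...
After op 6 (move_left): buffer="vkvvxdu" (len 7), cursors c1@0 c2@3 c3@3, authorship 1.23...
After op 7 (delete): buffer="vvxdu" (len 5), cursors c1@0 c2@1 c3@1, authorship 13...
After op 8 (delete): buffer="vxdu" (len 4), cursors c1@0 c2@0 c3@0, authorship 3...

Answer: vxdu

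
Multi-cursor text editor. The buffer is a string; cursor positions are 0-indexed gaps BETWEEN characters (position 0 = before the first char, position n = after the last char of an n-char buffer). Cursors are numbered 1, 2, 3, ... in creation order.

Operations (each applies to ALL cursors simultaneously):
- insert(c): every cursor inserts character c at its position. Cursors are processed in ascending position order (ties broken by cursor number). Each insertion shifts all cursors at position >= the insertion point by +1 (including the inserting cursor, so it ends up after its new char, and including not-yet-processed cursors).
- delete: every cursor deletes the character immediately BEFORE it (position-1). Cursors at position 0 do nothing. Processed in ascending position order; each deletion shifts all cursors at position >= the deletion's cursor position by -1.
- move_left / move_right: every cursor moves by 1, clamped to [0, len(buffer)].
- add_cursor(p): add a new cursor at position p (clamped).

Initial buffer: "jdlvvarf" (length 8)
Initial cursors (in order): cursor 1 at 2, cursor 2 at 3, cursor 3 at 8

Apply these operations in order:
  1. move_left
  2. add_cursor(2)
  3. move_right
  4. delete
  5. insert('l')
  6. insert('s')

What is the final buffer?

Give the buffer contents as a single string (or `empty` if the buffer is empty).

After op 1 (move_left): buffer="jdlvvarf" (len 8), cursors c1@1 c2@2 c3@7, authorship ........
After op 2 (add_cursor(2)): buffer="jdlvvarf" (len 8), cursors c1@1 c2@2 c4@2 c3@7, authorship ........
After op 3 (move_right): buffer="jdlvvarf" (len 8), cursors c1@2 c2@3 c4@3 c3@8, authorship ........
After op 4 (delete): buffer="vvar" (len 4), cursors c1@0 c2@0 c4@0 c3@4, authorship ....
After op 5 (insert('l')): buffer="lllvvarl" (len 8), cursors c1@3 c2@3 c4@3 c3@8, authorship 124....3
After op 6 (insert('s')): buffer="lllsssvvarls" (len 12), cursors c1@6 c2@6 c4@6 c3@12, authorship 124124....33

Answer: lllsssvvarls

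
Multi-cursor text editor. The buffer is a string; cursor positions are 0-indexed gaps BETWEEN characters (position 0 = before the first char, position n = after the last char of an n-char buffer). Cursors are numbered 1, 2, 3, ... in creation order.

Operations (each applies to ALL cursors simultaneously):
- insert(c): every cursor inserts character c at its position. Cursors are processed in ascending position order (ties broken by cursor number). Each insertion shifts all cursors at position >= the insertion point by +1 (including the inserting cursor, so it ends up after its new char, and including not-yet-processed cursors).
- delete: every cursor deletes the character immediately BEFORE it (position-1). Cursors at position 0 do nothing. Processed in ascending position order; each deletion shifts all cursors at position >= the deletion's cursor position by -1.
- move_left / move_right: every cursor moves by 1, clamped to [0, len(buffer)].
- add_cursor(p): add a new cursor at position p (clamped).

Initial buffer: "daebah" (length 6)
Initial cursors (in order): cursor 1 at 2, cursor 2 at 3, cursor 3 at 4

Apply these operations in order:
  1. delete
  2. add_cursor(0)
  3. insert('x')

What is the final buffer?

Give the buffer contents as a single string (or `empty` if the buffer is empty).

After op 1 (delete): buffer="dah" (len 3), cursors c1@1 c2@1 c3@1, authorship ...
After op 2 (add_cursor(0)): buffer="dah" (len 3), cursors c4@0 c1@1 c2@1 c3@1, authorship ...
After op 3 (insert('x')): buffer="xdxxxah" (len 7), cursors c4@1 c1@5 c2@5 c3@5, authorship 4.123..

Answer: xdxxxah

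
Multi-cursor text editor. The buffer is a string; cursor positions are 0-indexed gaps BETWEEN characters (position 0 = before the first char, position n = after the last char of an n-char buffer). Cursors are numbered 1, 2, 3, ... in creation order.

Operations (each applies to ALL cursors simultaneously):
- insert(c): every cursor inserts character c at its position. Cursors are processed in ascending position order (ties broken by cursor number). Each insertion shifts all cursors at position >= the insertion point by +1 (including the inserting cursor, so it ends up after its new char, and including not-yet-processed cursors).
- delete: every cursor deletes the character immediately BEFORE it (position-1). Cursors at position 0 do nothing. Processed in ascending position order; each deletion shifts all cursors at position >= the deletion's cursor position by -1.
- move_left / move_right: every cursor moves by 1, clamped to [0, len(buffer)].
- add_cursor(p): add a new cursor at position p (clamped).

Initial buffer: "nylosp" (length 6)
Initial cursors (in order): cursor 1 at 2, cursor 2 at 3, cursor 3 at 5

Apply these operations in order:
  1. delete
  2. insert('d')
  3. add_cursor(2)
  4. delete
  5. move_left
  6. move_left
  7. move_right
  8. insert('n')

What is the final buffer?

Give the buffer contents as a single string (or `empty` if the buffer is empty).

Answer: onnnnp

Derivation:
After op 1 (delete): buffer="nop" (len 3), cursors c1@1 c2@1 c3@2, authorship ...
After op 2 (insert('d')): buffer="nddodp" (len 6), cursors c1@3 c2@3 c3@5, authorship .12.3.
After op 3 (add_cursor(2)): buffer="nddodp" (len 6), cursors c4@2 c1@3 c2@3 c3@5, authorship .12.3.
After op 4 (delete): buffer="op" (len 2), cursors c1@0 c2@0 c4@0 c3@1, authorship ..
After op 5 (move_left): buffer="op" (len 2), cursors c1@0 c2@0 c3@0 c4@0, authorship ..
After op 6 (move_left): buffer="op" (len 2), cursors c1@0 c2@0 c3@0 c4@0, authorship ..
After op 7 (move_right): buffer="op" (len 2), cursors c1@1 c2@1 c3@1 c4@1, authorship ..
After op 8 (insert('n')): buffer="onnnnp" (len 6), cursors c1@5 c2@5 c3@5 c4@5, authorship .1234.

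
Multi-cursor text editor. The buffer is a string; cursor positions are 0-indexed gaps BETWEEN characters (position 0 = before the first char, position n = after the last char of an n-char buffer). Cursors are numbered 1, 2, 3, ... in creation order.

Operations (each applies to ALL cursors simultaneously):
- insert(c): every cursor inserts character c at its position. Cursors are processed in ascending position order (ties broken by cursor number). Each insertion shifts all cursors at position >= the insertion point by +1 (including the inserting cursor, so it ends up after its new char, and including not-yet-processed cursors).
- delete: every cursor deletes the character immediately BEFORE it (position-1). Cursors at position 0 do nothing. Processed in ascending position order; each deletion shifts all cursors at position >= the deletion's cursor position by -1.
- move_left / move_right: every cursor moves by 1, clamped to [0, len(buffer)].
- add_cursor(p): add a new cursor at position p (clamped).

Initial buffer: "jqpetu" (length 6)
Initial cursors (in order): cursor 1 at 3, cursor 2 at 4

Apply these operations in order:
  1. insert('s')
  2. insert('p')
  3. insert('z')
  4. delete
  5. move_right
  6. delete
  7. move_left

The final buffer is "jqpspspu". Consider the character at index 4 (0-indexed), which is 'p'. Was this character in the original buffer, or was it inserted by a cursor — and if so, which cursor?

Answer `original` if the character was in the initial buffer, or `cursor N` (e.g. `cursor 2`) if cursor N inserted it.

After op 1 (insert('s')): buffer="jqpsestu" (len 8), cursors c1@4 c2@6, authorship ...1.2..
After op 2 (insert('p')): buffer="jqpspesptu" (len 10), cursors c1@5 c2@8, authorship ...11.22..
After op 3 (insert('z')): buffer="jqpspzespztu" (len 12), cursors c1@6 c2@10, authorship ...111.222..
After op 4 (delete): buffer="jqpspesptu" (len 10), cursors c1@5 c2@8, authorship ...11.22..
After op 5 (move_right): buffer="jqpspesptu" (len 10), cursors c1@6 c2@9, authorship ...11.22..
After op 6 (delete): buffer="jqpspspu" (len 8), cursors c1@5 c2@7, authorship ...1122.
After op 7 (move_left): buffer="jqpspspu" (len 8), cursors c1@4 c2@6, authorship ...1122.
Authorship (.=original, N=cursor N): . . . 1 1 2 2 .
Index 4: author = 1

Answer: cursor 1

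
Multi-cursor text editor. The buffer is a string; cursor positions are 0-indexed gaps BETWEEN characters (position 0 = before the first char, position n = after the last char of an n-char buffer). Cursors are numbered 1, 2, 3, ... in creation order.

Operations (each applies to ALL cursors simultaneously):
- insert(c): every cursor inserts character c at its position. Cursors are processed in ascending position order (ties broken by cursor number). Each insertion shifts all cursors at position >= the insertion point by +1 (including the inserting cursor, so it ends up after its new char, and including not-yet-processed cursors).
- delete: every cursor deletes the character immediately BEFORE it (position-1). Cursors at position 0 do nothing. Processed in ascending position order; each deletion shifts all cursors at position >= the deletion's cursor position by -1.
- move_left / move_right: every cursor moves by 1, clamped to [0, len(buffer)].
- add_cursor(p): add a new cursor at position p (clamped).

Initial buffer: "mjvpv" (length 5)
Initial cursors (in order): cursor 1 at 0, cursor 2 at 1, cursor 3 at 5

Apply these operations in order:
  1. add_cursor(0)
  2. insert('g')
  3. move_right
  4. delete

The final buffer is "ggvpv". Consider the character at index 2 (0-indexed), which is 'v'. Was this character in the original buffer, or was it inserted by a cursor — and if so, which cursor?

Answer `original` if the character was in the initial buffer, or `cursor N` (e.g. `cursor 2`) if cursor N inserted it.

Answer: original

Derivation:
After op 1 (add_cursor(0)): buffer="mjvpv" (len 5), cursors c1@0 c4@0 c2@1 c3@5, authorship .....
After op 2 (insert('g')): buffer="ggmgjvpvg" (len 9), cursors c1@2 c4@2 c2@4 c3@9, authorship 14.2....3
After op 3 (move_right): buffer="ggmgjvpvg" (len 9), cursors c1@3 c4@3 c2@5 c3@9, authorship 14.2....3
After op 4 (delete): buffer="ggvpv" (len 5), cursors c1@1 c4@1 c2@2 c3@5, authorship 12...
Authorship (.=original, N=cursor N): 1 2 . . .
Index 2: author = original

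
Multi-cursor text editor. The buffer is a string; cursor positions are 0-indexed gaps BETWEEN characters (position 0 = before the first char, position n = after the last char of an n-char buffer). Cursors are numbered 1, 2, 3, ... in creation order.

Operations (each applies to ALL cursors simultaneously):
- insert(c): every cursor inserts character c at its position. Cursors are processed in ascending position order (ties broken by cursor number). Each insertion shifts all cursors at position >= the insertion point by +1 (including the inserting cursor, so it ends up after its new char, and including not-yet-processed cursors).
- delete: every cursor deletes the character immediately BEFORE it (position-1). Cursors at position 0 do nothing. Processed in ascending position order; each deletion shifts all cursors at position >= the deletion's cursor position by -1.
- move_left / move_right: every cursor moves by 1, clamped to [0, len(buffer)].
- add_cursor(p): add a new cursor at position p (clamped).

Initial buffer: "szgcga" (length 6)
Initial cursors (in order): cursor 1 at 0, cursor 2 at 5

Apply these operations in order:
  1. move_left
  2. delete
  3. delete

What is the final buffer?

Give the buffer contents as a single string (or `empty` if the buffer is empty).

Answer: szga

Derivation:
After op 1 (move_left): buffer="szgcga" (len 6), cursors c1@0 c2@4, authorship ......
After op 2 (delete): buffer="szgga" (len 5), cursors c1@0 c2@3, authorship .....
After op 3 (delete): buffer="szga" (len 4), cursors c1@0 c2@2, authorship ....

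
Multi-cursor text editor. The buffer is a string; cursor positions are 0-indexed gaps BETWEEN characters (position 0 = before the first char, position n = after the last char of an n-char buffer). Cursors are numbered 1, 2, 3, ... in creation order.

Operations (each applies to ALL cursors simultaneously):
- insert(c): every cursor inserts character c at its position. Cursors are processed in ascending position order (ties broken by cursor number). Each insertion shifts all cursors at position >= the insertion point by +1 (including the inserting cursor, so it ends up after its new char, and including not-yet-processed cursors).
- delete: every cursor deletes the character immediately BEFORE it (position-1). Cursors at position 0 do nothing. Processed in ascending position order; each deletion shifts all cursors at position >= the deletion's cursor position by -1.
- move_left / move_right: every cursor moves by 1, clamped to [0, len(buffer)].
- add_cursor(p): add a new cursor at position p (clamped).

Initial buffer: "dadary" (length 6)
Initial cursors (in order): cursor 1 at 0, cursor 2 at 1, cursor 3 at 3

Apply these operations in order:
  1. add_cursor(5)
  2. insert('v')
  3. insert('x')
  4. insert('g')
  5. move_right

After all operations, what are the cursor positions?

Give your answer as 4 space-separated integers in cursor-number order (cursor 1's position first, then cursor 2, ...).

Answer: 4 8 13 18

Derivation:
After op 1 (add_cursor(5)): buffer="dadary" (len 6), cursors c1@0 c2@1 c3@3 c4@5, authorship ......
After op 2 (insert('v')): buffer="vdvadvarvy" (len 10), cursors c1@1 c2@3 c3@6 c4@9, authorship 1.2..3..4.
After op 3 (insert('x')): buffer="vxdvxadvxarvxy" (len 14), cursors c1@2 c2@5 c3@9 c4@13, authorship 11.22..33..44.
After op 4 (insert('g')): buffer="vxgdvxgadvxgarvxgy" (len 18), cursors c1@3 c2@7 c3@12 c4@17, authorship 111.222..333..444.
After op 5 (move_right): buffer="vxgdvxgadvxgarvxgy" (len 18), cursors c1@4 c2@8 c3@13 c4@18, authorship 111.222..333..444.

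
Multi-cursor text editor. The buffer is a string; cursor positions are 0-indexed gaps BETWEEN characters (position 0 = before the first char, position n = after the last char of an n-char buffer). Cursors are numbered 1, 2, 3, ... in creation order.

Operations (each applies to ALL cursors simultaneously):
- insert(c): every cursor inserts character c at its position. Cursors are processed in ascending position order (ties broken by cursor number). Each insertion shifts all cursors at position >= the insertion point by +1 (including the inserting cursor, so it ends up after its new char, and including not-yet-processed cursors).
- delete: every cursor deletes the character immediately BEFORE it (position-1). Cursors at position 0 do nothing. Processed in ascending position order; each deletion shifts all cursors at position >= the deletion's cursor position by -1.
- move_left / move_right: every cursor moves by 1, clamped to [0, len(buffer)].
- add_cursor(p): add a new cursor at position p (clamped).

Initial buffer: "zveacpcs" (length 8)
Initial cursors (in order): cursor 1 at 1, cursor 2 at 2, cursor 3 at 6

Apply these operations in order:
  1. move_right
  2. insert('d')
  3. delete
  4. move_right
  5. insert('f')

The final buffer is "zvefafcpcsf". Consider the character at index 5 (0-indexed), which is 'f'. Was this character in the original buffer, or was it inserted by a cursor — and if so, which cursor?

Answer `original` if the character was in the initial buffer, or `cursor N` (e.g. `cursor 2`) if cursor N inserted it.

Answer: cursor 2

Derivation:
After op 1 (move_right): buffer="zveacpcs" (len 8), cursors c1@2 c2@3 c3@7, authorship ........
After op 2 (insert('d')): buffer="zvdedacpcds" (len 11), cursors c1@3 c2@5 c3@10, authorship ..1.2....3.
After op 3 (delete): buffer="zveacpcs" (len 8), cursors c1@2 c2@3 c3@7, authorship ........
After op 4 (move_right): buffer="zveacpcs" (len 8), cursors c1@3 c2@4 c3@8, authorship ........
After op 5 (insert('f')): buffer="zvefafcpcsf" (len 11), cursors c1@4 c2@6 c3@11, authorship ...1.2....3
Authorship (.=original, N=cursor N): . . . 1 . 2 . . . . 3
Index 5: author = 2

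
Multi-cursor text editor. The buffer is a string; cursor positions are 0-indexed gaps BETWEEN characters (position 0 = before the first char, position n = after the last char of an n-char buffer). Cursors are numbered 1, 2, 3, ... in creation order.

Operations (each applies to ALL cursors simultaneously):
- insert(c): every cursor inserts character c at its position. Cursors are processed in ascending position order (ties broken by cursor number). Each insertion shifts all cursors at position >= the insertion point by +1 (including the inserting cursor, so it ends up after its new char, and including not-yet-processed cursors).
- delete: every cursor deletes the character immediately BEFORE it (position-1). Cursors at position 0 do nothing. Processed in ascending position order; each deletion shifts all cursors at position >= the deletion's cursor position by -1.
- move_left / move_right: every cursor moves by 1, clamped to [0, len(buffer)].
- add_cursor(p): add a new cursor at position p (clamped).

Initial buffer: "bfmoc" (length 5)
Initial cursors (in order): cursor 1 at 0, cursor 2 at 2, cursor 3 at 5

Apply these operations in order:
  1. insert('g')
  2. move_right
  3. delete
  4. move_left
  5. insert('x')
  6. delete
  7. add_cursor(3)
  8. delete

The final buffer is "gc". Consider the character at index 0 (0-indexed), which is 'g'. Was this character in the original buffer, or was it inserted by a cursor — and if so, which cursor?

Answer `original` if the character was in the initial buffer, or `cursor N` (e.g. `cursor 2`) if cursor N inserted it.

After op 1 (insert('g')): buffer="gbfgmocg" (len 8), cursors c1@1 c2@4 c3@8, authorship 1..2...3
After op 2 (move_right): buffer="gbfgmocg" (len 8), cursors c1@2 c2@5 c3@8, authorship 1..2...3
After op 3 (delete): buffer="gfgoc" (len 5), cursors c1@1 c2@3 c3@5, authorship 1.2..
After op 4 (move_left): buffer="gfgoc" (len 5), cursors c1@0 c2@2 c3@4, authorship 1.2..
After op 5 (insert('x')): buffer="xgfxgoxc" (len 8), cursors c1@1 c2@4 c3@7, authorship 11.22.3.
After op 6 (delete): buffer="gfgoc" (len 5), cursors c1@0 c2@2 c3@4, authorship 1.2..
After op 7 (add_cursor(3)): buffer="gfgoc" (len 5), cursors c1@0 c2@2 c4@3 c3@4, authorship 1.2..
After op 8 (delete): buffer="gc" (len 2), cursors c1@0 c2@1 c3@1 c4@1, authorship 1.
Authorship (.=original, N=cursor N): 1 .
Index 0: author = 1

Answer: cursor 1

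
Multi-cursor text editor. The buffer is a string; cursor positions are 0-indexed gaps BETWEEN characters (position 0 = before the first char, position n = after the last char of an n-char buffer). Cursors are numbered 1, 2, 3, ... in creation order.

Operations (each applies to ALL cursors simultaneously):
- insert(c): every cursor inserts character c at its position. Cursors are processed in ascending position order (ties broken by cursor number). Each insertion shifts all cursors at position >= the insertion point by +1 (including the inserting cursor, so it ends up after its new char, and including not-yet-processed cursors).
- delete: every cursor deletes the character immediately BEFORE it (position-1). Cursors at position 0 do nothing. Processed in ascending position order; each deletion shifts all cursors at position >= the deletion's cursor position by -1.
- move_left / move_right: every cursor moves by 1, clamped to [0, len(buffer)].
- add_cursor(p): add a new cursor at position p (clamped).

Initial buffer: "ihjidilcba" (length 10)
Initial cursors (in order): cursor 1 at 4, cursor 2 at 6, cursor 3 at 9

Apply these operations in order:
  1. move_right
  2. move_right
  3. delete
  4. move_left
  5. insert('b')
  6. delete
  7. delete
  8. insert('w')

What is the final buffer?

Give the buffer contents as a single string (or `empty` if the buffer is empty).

After op 1 (move_right): buffer="ihjidilcba" (len 10), cursors c1@5 c2@7 c3@10, authorship ..........
After op 2 (move_right): buffer="ihjidilcba" (len 10), cursors c1@6 c2@8 c3@10, authorship ..........
After op 3 (delete): buffer="ihjidlb" (len 7), cursors c1@5 c2@6 c3@7, authorship .......
After op 4 (move_left): buffer="ihjidlb" (len 7), cursors c1@4 c2@5 c3@6, authorship .......
After op 5 (insert('b')): buffer="ihjibdblbb" (len 10), cursors c1@5 c2@7 c3@9, authorship ....1.2.3.
After op 6 (delete): buffer="ihjidlb" (len 7), cursors c1@4 c2@5 c3@6, authorship .......
After op 7 (delete): buffer="ihjb" (len 4), cursors c1@3 c2@3 c3@3, authorship ....
After op 8 (insert('w')): buffer="ihjwwwb" (len 7), cursors c1@6 c2@6 c3@6, authorship ...123.

Answer: ihjwwwb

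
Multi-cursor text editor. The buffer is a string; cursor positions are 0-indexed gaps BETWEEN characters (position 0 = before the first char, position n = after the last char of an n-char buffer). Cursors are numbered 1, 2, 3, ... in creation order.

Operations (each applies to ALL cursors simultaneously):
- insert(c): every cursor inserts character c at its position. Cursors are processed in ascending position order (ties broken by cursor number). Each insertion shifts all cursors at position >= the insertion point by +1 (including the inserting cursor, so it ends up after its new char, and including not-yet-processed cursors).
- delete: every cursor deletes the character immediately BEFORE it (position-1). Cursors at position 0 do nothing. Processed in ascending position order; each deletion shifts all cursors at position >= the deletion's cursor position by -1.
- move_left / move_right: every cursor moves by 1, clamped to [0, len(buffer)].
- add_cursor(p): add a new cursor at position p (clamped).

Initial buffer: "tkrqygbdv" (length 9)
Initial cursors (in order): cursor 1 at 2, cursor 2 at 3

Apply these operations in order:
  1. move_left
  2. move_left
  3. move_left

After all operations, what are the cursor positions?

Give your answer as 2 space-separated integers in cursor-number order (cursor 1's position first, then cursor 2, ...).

After op 1 (move_left): buffer="tkrqygbdv" (len 9), cursors c1@1 c2@2, authorship .........
After op 2 (move_left): buffer="tkrqygbdv" (len 9), cursors c1@0 c2@1, authorship .........
After op 3 (move_left): buffer="tkrqygbdv" (len 9), cursors c1@0 c2@0, authorship .........

Answer: 0 0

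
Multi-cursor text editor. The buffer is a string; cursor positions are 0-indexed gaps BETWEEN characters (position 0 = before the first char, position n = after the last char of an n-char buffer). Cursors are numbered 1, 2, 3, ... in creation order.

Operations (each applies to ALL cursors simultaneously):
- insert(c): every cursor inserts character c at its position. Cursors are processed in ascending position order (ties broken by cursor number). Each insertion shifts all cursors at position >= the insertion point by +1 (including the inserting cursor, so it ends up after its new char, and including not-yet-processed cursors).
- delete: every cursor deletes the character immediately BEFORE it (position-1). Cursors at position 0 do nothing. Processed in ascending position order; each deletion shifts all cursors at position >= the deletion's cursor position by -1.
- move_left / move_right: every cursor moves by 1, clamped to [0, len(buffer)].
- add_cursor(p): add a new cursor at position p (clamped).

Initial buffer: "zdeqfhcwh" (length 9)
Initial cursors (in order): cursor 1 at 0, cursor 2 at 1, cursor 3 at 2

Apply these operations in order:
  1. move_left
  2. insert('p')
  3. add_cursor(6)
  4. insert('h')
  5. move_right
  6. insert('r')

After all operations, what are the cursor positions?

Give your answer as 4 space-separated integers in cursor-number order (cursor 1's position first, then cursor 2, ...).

After op 1 (move_left): buffer="zdeqfhcwh" (len 9), cursors c1@0 c2@0 c3@1, authorship .........
After op 2 (insert('p')): buffer="ppzpdeqfhcwh" (len 12), cursors c1@2 c2@2 c3@4, authorship 12.3........
After op 3 (add_cursor(6)): buffer="ppzpdeqfhcwh" (len 12), cursors c1@2 c2@2 c3@4 c4@6, authorship 12.3........
After op 4 (insert('h')): buffer="pphhzphdehqfhcwh" (len 16), cursors c1@4 c2@4 c3@7 c4@10, authorship 1212.33..4......
After op 5 (move_right): buffer="pphhzphdehqfhcwh" (len 16), cursors c1@5 c2@5 c3@8 c4@11, authorship 1212.33..4......
After op 6 (insert('r')): buffer="pphhzrrphdrehqrfhcwh" (len 20), cursors c1@7 c2@7 c3@11 c4@15, authorship 1212.1233.3.4.4.....

Answer: 7 7 11 15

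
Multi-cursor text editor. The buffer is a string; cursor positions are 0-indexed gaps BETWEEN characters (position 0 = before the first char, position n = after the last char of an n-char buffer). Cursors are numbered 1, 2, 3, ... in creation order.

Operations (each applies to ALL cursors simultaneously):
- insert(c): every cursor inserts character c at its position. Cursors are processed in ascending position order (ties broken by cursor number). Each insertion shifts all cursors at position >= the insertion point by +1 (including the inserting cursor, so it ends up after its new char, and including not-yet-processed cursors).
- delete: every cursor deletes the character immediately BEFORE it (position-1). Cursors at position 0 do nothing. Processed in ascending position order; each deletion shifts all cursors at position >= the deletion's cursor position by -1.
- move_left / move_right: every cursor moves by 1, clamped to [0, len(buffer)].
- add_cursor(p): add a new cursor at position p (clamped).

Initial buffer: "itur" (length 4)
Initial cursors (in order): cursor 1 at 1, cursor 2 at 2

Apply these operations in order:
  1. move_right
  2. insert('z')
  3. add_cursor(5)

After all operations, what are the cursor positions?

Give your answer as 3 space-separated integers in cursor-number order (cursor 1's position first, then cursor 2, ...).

After op 1 (move_right): buffer="itur" (len 4), cursors c1@2 c2@3, authorship ....
After op 2 (insert('z')): buffer="itzuzr" (len 6), cursors c1@3 c2@5, authorship ..1.2.
After op 3 (add_cursor(5)): buffer="itzuzr" (len 6), cursors c1@3 c2@5 c3@5, authorship ..1.2.

Answer: 3 5 5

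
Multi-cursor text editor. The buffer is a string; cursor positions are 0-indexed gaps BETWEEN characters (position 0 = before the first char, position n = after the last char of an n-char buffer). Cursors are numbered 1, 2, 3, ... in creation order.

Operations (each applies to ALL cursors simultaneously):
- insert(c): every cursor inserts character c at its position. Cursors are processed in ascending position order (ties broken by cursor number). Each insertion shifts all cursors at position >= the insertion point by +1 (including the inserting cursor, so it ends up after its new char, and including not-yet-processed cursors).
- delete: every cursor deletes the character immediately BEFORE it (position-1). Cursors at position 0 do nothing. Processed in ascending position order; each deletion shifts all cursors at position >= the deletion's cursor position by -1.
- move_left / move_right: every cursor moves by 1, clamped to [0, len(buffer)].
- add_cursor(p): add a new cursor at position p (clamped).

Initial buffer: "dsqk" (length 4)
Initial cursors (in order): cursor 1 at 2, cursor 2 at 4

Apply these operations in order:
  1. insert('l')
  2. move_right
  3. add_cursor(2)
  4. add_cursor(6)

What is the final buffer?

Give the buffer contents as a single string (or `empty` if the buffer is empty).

After op 1 (insert('l')): buffer="dslqkl" (len 6), cursors c1@3 c2@6, authorship ..1..2
After op 2 (move_right): buffer="dslqkl" (len 6), cursors c1@4 c2@6, authorship ..1..2
After op 3 (add_cursor(2)): buffer="dslqkl" (len 6), cursors c3@2 c1@4 c2@6, authorship ..1..2
After op 4 (add_cursor(6)): buffer="dslqkl" (len 6), cursors c3@2 c1@4 c2@6 c4@6, authorship ..1..2

Answer: dslqkl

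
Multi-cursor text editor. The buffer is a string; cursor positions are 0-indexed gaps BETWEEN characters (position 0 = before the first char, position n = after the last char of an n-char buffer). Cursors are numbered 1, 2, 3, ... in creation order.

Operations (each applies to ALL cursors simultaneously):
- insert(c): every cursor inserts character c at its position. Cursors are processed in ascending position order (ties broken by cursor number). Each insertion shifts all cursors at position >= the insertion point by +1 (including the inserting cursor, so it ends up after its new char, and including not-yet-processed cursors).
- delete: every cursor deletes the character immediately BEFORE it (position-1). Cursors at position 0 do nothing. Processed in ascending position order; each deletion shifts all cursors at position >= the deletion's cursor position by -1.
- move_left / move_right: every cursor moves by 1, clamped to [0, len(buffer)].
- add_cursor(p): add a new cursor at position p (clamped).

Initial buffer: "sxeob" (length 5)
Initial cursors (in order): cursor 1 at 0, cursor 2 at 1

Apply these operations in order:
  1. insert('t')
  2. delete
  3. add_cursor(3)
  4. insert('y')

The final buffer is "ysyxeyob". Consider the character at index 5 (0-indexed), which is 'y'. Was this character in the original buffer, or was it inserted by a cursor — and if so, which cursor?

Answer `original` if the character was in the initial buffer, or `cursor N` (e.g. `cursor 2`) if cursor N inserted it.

Answer: cursor 3

Derivation:
After op 1 (insert('t')): buffer="tstxeob" (len 7), cursors c1@1 c2@3, authorship 1.2....
After op 2 (delete): buffer="sxeob" (len 5), cursors c1@0 c2@1, authorship .....
After op 3 (add_cursor(3)): buffer="sxeob" (len 5), cursors c1@0 c2@1 c3@3, authorship .....
After op 4 (insert('y')): buffer="ysyxeyob" (len 8), cursors c1@1 c2@3 c3@6, authorship 1.2..3..
Authorship (.=original, N=cursor N): 1 . 2 . . 3 . .
Index 5: author = 3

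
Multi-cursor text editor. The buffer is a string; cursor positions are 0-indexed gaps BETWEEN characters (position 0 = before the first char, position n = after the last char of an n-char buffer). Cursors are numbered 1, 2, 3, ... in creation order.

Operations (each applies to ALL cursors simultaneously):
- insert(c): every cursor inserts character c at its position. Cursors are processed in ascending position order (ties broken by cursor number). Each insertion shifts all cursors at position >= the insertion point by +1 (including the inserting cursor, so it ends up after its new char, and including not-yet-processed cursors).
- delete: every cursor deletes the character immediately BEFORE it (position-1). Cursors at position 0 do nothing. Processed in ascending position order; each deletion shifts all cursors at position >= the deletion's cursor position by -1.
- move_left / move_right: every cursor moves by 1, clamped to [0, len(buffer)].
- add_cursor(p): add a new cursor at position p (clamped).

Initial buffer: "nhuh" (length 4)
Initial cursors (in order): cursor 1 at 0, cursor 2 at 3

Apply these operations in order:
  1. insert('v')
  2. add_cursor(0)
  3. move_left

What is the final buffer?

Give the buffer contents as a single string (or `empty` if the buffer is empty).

After op 1 (insert('v')): buffer="vnhuvh" (len 6), cursors c1@1 c2@5, authorship 1...2.
After op 2 (add_cursor(0)): buffer="vnhuvh" (len 6), cursors c3@0 c1@1 c2@5, authorship 1...2.
After op 3 (move_left): buffer="vnhuvh" (len 6), cursors c1@0 c3@0 c2@4, authorship 1...2.

Answer: vnhuvh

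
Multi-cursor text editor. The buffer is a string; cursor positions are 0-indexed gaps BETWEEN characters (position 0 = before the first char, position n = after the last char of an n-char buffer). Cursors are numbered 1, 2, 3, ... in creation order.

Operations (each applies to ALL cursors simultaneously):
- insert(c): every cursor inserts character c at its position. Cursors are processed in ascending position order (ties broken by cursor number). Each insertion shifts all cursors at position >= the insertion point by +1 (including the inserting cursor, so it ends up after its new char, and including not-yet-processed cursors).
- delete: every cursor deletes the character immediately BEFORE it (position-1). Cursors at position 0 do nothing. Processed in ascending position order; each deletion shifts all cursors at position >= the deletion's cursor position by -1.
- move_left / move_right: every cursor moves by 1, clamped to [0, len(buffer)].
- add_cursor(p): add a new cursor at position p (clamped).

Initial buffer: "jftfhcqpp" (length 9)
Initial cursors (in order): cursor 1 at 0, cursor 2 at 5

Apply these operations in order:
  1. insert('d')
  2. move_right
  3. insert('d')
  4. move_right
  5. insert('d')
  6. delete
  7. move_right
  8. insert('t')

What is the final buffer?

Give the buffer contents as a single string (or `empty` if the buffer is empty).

Answer: djdfttfhdcdqptp

Derivation:
After op 1 (insert('d')): buffer="djftfhdcqpp" (len 11), cursors c1@1 c2@7, authorship 1.....2....
After op 2 (move_right): buffer="djftfhdcqpp" (len 11), cursors c1@2 c2@8, authorship 1.....2....
After op 3 (insert('d')): buffer="djdftfhdcdqpp" (len 13), cursors c1@3 c2@10, authorship 1.1....2.2...
After op 4 (move_right): buffer="djdftfhdcdqpp" (len 13), cursors c1@4 c2@11, authorship 1.1....2.2...
After op 5 (insert('d')): buffer="djdfdtfhdcdqdpp" (len 15), cursors c1@5 c2@13, authorship 1.1.1...2.2.2..
After op 6 (delete): buffer="djdftfhdcdqpp" (len 13), cursors c1@4 c2@11, authorship 1.1....2.2...
After op 7 (move_right): buffer="djdftfhdcdqpp" (len 13), cursors c1@5 c2@12, authorship 1.1....2.2...
After op 8 (insert('t')): buffer="djdfttfhdcdqptp" (len 15), cursors c1@6 c2@14, authorship 1.1..1..2.2..2.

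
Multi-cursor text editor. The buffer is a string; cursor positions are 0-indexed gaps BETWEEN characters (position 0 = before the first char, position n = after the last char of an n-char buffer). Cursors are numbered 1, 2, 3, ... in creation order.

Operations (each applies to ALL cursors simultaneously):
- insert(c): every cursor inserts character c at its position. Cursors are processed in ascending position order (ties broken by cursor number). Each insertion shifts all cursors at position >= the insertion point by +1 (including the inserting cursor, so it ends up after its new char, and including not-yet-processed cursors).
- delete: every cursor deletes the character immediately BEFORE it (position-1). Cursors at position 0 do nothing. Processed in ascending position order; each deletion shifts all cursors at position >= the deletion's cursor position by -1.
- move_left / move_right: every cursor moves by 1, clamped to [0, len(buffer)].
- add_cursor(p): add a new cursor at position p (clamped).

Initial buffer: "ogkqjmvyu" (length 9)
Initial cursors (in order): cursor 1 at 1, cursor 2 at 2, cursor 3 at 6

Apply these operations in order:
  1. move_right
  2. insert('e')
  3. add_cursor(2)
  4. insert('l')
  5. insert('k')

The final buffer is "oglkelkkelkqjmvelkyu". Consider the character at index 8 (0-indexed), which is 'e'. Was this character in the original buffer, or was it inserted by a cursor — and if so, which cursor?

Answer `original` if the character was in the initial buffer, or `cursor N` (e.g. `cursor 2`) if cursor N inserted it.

Answer: cursor 2

Derivation:
After op 1 (move_right): buffer="ogkqjmvyu" (len 9), cursors c1@2 c2@3 c3@7, authorship .........
After op 2 (insert('e')): buffer="ogekeqjmveyu" (len 12), cursors c1@3 c2@5 c3@10, authorship ..1.2....3..
After op 3 (add_cursor(2)): buffer="ogekeqjmveyu" (len 12), cursors c4@2 c1@3 c2@5 c3@10, authorship ..1.2....3..
After op 4 (insert('l')): buffer="oglelkelqjmvelyu" (len 16), cursors c4@3 c1@5 c2@8 c3@14, authorship ..411.22....33..
After op 5 (insert('k')): buffer="oglkelkkelkqjmvelkyu" (len 20), cursors c4@4 c1@7 c2@11 c3@18, authorship ..44111.222....333..
Authorship (.=original, N=cursor N): . . 4 4 1 1 1 . 2 2 2 . . . . 3 3 3 . .
Index 8: author = 2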